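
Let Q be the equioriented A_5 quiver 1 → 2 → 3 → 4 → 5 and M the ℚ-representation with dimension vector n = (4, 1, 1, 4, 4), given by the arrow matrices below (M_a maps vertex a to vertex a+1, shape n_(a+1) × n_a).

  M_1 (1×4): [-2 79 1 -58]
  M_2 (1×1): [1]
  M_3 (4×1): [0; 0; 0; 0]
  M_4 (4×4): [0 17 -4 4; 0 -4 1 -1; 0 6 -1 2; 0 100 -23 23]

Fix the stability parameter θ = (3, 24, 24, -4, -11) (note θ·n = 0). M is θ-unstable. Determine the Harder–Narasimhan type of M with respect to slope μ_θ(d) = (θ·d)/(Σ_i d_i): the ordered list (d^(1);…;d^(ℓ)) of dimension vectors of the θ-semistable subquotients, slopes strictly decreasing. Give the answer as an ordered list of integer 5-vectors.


Barcode: M ≅ I[1,1]^3, I[1,3], I[4,4], I[4,5]^3, I[5,5]. HN layers by μ_θ (5 steps, strictly decreasing):
  μ^(1)=24; μ^(2)=3; μ^(3)=-4; μ^(4)=-15/2; μ^(5)=-11

((0, 1, 1, 0, 0); (4, 0, 0, 0, 0); (0, 0, 0, 1, 0); (0, 0, 0, 3, 3); (0, 0, 0, 0, 1))


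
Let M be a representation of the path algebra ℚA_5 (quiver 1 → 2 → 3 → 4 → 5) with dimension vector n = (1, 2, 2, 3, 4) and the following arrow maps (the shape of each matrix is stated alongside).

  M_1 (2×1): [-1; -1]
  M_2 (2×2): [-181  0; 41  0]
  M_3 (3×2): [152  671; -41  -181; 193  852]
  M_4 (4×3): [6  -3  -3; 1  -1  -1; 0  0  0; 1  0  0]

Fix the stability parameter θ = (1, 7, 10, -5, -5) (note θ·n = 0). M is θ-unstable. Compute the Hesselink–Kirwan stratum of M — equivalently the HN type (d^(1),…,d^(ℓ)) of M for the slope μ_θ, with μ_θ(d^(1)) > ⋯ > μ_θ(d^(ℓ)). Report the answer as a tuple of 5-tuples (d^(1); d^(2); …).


Via rank(M_{q-1}∘⋯∘M_p): M ≅ I[1,5], I[2,2], I[3,4], I[4,5], I[5,5]^2.
μ_θ-semistable layers: μ^(1)=7; μ^(2)=5/2; μ^(3)=7/4; μ^(4)=1; μ^(5)=-5

((0, 1, 0, 0, 0); (0, 0, 1, 1, 0); (0, 1, 1, 1, 1); (1, 0, 0, 0, 0); (0, 0, 0, 1, 3))


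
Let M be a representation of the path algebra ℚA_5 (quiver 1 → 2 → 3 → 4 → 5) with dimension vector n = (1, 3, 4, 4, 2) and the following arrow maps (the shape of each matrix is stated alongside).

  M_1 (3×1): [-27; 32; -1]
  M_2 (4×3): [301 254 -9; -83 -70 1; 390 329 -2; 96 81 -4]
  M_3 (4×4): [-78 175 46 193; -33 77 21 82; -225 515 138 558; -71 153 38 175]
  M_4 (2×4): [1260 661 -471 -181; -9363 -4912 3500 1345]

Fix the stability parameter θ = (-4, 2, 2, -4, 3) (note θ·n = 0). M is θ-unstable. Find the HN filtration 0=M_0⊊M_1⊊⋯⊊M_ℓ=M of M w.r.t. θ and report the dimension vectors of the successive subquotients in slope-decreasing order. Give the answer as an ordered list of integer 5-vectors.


Barcode: M ≅ I[1,5], I[2,4], I[2,5], I[3,4]. HN layers by μ_θ (4 steps, strictly decreasing):
  μ^(1)=3; μ^(2)=0; μ^(3)=-1; μ^(4)=-4

((0, 0, 0, 0, 2); (0, 3, 3, 3, 0); (0, 0, 1, 1, 0); (1, 0, 0, 0, 0))


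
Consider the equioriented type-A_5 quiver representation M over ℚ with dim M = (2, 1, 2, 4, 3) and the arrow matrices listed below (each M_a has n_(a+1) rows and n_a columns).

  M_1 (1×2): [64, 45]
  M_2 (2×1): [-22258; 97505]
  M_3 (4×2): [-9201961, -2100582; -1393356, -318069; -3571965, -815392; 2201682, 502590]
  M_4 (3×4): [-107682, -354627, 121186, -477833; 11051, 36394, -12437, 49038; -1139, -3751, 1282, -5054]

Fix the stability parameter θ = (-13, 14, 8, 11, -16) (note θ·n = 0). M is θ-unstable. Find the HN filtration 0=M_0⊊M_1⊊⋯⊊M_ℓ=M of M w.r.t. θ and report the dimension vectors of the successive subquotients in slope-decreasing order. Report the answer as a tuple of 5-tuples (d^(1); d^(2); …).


Via rank(M_{q-1}∘⋯∘M_p): M ≅ I[1,1], I[1,5], I[3,5], I[4,4], I[4,5].
μ_θ-semistable layers: μ^(1)=11; μ^(2)=17/4; μ^(3)=1; μ^(4)=-5/2; μ^(5)=-13

((0, 0, 0, 1, 0); (0, 1, 1, 1, 1); (0, 0, 1, 1, 1); (0, 0, 0, 1, 1); (2, 0, 0, 0, 0))


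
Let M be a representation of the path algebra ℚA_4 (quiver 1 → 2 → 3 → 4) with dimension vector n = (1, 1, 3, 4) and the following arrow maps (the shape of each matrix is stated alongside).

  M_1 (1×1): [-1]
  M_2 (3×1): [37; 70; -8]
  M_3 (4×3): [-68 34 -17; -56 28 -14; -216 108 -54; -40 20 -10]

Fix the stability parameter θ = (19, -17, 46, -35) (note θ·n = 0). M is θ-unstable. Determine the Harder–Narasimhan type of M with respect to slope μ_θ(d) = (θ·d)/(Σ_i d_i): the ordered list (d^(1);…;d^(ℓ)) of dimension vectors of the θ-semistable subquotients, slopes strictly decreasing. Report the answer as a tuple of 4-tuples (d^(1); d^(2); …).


Via rank(M_{q-1}∘⋯∘M_p): M ≅ I[1,3], I[3,3], I[3,4], I[4,4]^3.
μ_θ-semistable layers: μ^(1)=46; μ^(2)=11/2; μ^(3)=1; μ^(4)=-35

((0, 0, 2, 0); (0, 0, 1, 1); (1, 1, 0, 0); (0, 0, 0, 3))


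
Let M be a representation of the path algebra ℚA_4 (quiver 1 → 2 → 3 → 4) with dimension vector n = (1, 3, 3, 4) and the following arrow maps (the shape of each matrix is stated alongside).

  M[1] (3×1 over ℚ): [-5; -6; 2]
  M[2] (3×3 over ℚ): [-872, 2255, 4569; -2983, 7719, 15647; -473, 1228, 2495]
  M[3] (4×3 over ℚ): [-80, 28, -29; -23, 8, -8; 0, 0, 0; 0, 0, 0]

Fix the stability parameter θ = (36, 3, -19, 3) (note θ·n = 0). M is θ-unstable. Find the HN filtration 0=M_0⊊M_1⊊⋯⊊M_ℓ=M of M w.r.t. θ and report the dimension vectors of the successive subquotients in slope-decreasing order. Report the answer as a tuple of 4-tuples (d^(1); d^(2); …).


Interval decomposition of M: I[1,4], I[2,3], I[2,4], I[4,4]^2.
HN type (ℓ=3): μ^(1)=23/4; μ^(2)=3; μ^(3)=-8

((1, 1, 1, 1); (0, 0, 0, 3); (0, 2, 2, 0))


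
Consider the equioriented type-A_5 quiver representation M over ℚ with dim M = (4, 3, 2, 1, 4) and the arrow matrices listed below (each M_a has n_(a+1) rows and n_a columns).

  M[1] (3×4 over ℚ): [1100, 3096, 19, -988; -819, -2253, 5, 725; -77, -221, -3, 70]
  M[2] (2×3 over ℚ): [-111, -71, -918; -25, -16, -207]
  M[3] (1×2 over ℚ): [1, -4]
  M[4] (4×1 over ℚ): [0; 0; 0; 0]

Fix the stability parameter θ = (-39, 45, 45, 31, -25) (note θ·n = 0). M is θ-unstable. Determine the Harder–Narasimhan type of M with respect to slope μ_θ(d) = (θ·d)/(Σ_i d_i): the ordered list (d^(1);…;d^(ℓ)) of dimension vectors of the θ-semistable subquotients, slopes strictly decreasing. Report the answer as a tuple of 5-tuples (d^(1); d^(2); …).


Barcode: M ≅ I[1,1], I[1,2], I[1,3], I[1,4], I[5,5]^4. HN layers by μ_θ (4 steps, strictly decreasing):
  μ^(1)=45; μ^(2)=121/3; μ^(3)=-25; μ^(4)=-39

((0, 2, 1, 0, 0); (0, 1, 1, 1, 0); (0, 0, 0, 0, 4); (4, 0, 0, 0, 0))


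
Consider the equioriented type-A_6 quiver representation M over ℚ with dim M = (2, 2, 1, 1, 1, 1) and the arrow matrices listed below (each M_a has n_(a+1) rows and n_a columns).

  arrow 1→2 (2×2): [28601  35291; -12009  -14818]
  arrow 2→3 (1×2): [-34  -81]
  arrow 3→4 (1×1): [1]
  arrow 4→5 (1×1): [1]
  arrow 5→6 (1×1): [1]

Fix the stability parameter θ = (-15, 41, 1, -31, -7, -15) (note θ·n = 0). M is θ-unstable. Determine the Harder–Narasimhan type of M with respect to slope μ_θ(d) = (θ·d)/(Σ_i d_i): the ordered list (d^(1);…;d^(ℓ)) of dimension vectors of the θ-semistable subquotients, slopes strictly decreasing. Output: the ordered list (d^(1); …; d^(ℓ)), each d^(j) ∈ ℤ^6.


Via rank(M_{q-1}∘⋯∘M_p): M ≅ I[1,2], I[1,6].
μ_θ-semistable layers: μ^(1)=41; μ^(2)=-11/5; μ^(3)=-15

((0, 1, 0, 0, 0, 0); (0, 1, 1, 1, 1, 1); (2, 0, 0, 0, 0, 0))


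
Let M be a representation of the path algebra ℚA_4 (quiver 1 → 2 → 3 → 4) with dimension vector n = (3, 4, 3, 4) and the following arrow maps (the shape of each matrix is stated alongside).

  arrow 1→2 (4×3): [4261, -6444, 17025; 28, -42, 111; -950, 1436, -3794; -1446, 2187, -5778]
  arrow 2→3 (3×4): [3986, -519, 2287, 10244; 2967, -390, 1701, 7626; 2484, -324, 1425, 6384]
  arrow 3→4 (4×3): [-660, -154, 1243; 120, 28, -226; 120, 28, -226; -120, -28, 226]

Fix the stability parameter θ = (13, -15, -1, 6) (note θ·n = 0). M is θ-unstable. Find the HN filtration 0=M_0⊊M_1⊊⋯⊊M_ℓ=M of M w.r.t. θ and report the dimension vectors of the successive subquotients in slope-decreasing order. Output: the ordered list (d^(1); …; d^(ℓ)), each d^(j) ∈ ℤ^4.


Interval decomposition of M: I[1,2], I[1,3]^2, I[2,4], I[4,4]^3.
HN type (ℓ=3): μ^(1)=6; μ^(2)=-1; μ^(3)=-15

((0, 0, 0, 4); (3, 3, 3, 0); (0, 1, 0, 0))


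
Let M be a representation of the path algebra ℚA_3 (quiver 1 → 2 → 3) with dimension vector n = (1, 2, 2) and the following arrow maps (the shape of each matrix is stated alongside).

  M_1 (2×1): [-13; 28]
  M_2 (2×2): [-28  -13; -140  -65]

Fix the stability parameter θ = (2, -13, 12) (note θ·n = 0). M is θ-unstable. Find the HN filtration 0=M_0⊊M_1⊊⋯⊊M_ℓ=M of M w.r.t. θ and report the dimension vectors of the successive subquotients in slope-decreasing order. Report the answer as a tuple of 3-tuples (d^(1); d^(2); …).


Via rank(M_{q-1}∘⋯∘M_p): M ≅ I[1,2], I[2,3], I[3,3].
μ_θ-semistable layers: μ^(1)=12; μ^(2)=-11/2; μ^(3)=-13

((0, 0, 2); (1, 1, 0); (0, 1, 0))


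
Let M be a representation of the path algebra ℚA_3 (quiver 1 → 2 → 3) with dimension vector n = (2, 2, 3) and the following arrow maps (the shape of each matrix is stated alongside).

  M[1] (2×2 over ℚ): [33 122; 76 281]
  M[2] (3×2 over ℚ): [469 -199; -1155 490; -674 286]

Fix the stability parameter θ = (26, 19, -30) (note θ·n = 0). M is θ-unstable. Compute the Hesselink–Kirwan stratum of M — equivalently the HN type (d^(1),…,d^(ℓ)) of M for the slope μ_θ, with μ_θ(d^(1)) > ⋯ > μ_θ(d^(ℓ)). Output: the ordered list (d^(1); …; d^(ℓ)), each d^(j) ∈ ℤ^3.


Via rank(M_{q-1}∘⋯∘M_p): M ≅ I[1,3]^2, I[3,3].
μ_θ-semistable layers: μ^(1)=5; μ^(2)=-30

((2, 2, 2); (0, 0, 1))


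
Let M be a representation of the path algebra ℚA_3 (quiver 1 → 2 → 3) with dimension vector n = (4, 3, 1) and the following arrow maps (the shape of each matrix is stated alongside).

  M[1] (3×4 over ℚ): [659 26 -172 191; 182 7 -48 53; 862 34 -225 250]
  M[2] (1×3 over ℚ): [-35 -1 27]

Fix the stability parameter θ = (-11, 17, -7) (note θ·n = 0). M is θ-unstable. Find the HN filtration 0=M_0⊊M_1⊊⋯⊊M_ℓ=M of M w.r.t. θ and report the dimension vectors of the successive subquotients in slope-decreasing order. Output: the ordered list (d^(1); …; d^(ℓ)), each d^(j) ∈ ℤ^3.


Barcode: M ≅ I[1,1], I[1,2]^2, I[1,3]. HN layers by μ_θ (3 steps, strictly decreasing):
  μ^(1)=17; μ^(2)=5; μ^(3)=-11

((0, 2, 0); (0, 1, 1); (4, 0, 0))


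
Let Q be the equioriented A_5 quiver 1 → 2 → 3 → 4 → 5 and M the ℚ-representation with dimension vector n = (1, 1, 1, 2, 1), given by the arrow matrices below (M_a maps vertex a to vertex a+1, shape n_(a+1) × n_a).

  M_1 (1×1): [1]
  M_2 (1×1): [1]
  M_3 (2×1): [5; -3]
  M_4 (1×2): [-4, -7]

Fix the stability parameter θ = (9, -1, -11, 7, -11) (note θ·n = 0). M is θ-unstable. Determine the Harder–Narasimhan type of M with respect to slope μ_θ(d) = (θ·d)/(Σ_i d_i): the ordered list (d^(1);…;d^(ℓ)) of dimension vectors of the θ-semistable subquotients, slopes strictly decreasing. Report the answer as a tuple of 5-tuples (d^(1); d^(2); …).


Via rank(M_{q-1}∘⋯∘M_p): M ≅ I[1,5], I[4,4].
μ_θ-semistable layers: μ^(1)=7; μ^(2)=-7/5

((0, 0, 0, 1, 0); (1, 1, 1, 1, 1))


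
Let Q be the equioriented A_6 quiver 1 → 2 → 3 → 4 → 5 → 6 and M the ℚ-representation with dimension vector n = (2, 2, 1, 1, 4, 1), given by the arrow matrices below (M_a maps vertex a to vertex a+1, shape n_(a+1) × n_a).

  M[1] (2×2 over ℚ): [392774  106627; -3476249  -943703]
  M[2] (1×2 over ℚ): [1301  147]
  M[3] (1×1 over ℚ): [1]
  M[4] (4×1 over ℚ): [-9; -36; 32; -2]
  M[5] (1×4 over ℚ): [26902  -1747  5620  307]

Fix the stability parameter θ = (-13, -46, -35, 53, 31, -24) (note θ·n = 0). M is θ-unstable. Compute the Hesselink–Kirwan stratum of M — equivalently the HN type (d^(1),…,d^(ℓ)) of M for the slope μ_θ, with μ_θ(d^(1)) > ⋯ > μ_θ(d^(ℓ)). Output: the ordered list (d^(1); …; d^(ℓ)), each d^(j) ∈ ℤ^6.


Via rank(M_{q-1}∘⋯∘M_p): M ≅ I[1,2], I[1,5], I[5,5]^2, I[5,6].
μ_θ-semistable layers: μ^(1)=42; μ^(2)=31; μ^(3)=7/2; μ^(4)=-59/2; μ^(5)=-94/3

((0, 0, 0, 1, 1, 0); (0, 0, 0, 0, 2, 0); (0, 0, 0, 0, 1, 1); (1, 1, 0, 0, 0, 0); (1, 1, 1, 0, 0, 0))


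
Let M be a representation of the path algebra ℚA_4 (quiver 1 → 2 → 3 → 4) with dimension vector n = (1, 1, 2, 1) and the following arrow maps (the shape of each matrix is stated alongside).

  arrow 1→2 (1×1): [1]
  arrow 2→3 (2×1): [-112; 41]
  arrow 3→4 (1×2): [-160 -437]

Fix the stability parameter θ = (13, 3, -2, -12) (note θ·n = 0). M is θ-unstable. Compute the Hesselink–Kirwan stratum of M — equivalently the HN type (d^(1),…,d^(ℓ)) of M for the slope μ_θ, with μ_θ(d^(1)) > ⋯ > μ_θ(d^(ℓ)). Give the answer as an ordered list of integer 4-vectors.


Via rank(M_{q-1}∘⋯∘M_p): M ≅ I[1,4], I[3,3].
μ_θ-semistable layers: μ^(1)=1/2; μ^(2)=-2

((1, 1, 1, 1); (0, 0, 1, 0))


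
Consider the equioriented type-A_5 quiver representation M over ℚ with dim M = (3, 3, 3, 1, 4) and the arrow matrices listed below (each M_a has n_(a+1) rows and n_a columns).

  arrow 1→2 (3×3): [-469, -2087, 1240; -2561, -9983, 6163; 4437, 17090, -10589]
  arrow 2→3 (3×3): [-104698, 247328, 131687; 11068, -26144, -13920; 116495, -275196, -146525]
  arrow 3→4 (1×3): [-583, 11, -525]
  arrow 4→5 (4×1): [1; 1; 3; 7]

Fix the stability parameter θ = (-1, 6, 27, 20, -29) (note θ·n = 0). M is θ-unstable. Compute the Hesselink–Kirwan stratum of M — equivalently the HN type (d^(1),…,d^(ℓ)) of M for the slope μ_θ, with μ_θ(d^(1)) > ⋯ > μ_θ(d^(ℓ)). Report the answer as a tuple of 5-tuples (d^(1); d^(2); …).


Via rank(M_{q-1}∘⋯∘M_p): M ≅ I[1,3]^2, I[1,5], I[5,5]^3.
μ_θ-semistable layers: μ^(1)=27; μ^(2)=6; μ^(3)=-1; μ^(4)=-29

((0, 0, 2, 0, 0); (0, 3, 1, 1, 1); (3, 0, 0, 0, 0); (0, 0, 0, 0, 3))


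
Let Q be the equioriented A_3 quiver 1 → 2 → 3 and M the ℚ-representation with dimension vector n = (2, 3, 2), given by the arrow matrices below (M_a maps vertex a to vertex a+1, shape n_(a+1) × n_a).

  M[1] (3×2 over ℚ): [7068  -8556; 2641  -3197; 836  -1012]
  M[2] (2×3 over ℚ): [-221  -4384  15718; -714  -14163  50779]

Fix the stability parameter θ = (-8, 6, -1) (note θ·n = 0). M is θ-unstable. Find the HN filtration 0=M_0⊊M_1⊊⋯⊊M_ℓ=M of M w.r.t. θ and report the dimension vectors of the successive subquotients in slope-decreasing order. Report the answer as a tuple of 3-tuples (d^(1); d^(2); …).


Barcode: M ≅ I[1,1], I[1,3], I[2,2], I[2,3]. HN layers by μ_θ (3 steps, strictly decreasing):
  μ^(1)=6; μ^(2)=5/2; μ^(3)=-8

((0, 1, 0); (0, 2, 2); (2, 0, 0))


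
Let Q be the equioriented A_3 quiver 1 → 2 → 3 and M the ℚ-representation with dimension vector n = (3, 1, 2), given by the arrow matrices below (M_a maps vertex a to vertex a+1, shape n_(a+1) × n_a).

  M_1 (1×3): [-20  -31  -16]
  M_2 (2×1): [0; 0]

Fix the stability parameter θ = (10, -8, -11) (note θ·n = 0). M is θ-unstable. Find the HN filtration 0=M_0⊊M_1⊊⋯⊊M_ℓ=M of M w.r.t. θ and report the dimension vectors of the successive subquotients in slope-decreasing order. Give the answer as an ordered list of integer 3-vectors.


Interval decomposition of M: I[1,1]^2, I[1,2], I[3,3]^2.
HN type (ℓ=3): μ^(1)=10; μ^(2)=1; μ^(3)=-11

((2, 0, 0); (1, 1, 0); (0, 0, 2))


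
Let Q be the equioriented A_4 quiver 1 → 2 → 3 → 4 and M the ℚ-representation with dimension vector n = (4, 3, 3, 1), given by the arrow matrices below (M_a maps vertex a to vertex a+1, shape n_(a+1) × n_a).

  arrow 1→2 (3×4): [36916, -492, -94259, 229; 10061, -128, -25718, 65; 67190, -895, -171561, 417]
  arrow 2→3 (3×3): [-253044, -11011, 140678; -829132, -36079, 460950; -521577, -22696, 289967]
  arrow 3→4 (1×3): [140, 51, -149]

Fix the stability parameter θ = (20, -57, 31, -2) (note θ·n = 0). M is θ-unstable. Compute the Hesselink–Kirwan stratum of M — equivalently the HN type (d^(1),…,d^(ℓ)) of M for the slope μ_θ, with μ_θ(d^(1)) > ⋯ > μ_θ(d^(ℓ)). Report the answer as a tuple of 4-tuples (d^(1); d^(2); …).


Barcode: M ≅ I[1,1], I[1,2], I[1,3], I[1,4], I[3,3]. HN layers by μ_θ (4 steps, strictly decreasing):
  μ^(1)=31; μ^(2)=20; μ^(3)=29/2; μ^(4)=-37/2

((0, 0, 2, 0); (1, 0, 0, 0); (0, 0, 1, 1); (3, 3, 0, 0))


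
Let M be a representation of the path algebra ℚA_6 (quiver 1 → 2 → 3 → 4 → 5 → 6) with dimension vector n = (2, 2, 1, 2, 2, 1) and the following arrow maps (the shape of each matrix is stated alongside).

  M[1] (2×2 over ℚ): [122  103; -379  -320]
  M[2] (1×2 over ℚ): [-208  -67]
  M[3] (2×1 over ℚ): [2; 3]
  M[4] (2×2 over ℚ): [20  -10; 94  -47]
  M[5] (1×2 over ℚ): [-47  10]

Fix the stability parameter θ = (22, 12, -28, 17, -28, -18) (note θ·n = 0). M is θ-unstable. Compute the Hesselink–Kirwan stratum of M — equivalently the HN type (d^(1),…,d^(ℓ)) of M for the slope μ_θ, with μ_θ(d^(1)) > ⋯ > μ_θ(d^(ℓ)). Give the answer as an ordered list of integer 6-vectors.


Via rank(M_{q-1}∘⋯∘M_p): M ≅ I[1,2], I[1,5], I[4,4], I[5,6].
μ_θ-semistable layers: μ^(1)=17; μ^(2)=-1; μ^(3)=-18; μ^(4)=-28

((1, 1, 0, 1, 0, 0); (1, 1, 1, 1, 1, 0); (0, 0, 0, 0, 0, 1); (0, 0, 0, 0, 1, 0))


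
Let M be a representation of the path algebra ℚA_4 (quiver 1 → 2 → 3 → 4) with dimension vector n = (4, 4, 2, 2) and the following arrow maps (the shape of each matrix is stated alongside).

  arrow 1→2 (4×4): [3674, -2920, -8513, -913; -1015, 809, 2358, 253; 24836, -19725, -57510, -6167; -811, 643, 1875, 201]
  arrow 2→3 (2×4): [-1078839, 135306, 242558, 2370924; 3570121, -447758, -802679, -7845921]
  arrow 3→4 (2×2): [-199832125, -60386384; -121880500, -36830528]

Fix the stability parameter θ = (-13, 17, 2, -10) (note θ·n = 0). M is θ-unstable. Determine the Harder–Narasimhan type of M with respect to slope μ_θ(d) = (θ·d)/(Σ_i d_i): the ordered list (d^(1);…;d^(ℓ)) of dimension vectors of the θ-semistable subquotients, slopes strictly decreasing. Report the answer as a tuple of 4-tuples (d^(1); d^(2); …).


Via rank(M_{q-1}∘⋯∘M_p): M ≅ I[1,2]^2, I[1,3], I[1,4], I[4,4].
μ_θ-semistable layers: μ^(1)=17; μ^(2)=19/2; μ^(3)=3; μ^(4)=-10; μ^(5)=-13

((0, 2, 0, 0); (0, 1, 1, 0); (0, 1, 1, 1); (0, 0, 0, 1); (4, 0, 0, 0))


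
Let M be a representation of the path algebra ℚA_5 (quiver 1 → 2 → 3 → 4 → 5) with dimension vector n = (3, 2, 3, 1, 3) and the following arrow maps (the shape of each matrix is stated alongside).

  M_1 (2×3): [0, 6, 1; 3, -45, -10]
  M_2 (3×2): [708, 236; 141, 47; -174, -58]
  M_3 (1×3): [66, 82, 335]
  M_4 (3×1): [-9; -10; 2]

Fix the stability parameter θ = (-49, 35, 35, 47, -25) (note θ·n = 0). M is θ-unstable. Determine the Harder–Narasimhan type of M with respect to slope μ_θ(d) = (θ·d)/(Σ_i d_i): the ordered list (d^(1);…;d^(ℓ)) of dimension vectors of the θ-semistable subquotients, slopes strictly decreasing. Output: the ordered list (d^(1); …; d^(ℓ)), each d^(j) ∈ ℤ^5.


Barcode: M ≅ I[1,1], I[1,2], I[1,3], I[3,3], I[3,5], I[5,5]^2. HN layers by μ_θ (4 steps, strictly decreasing):
  μ^(1)=35; μ^(2)=19; μ^(3)=-25; μ^(4)=-49

((0, 2, 2, 0, 0); (0, 0, 1, 1, 1); (0, 0, 0, 0, 2); (3, 0, 0, 0, 0))


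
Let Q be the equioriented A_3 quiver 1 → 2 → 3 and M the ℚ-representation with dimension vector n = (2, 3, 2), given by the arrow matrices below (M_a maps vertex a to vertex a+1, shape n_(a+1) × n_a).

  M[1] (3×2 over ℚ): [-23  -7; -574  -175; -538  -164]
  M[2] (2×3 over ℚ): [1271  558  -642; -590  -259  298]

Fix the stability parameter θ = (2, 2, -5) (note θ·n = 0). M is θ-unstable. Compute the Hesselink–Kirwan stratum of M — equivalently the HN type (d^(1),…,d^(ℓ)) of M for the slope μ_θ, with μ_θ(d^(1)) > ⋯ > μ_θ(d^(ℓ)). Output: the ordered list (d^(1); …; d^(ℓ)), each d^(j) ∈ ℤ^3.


Barcode: M ≅ I[1,3]^2, I[2,2]. HN layers by μ_θ (2 steps, strictly decreasing):
  μ^(1)=2; μ^(2)=-1/3

((0, 1, 0); (2, 2, 2))


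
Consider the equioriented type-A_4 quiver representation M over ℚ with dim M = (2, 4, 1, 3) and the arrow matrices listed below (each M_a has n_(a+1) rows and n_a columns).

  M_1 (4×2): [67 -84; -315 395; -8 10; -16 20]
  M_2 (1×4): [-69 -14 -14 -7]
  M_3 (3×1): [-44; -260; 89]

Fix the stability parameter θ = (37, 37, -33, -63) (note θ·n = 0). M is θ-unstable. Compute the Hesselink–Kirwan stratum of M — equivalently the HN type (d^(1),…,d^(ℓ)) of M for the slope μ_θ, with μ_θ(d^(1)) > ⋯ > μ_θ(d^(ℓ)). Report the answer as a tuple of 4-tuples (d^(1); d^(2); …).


Barcode: M ≅ I[1,2], I[1,4], I[2,2]^2, I[4,4]^2. HN layers by μ_θ (3 steps, strictly decreasing):
  μ^(1)=37; μ^(2)=-11/2; μ^(3)=-63

((1, 3, 0, 0); (1, 1, 1, 1); (0, 0, 0, 2))


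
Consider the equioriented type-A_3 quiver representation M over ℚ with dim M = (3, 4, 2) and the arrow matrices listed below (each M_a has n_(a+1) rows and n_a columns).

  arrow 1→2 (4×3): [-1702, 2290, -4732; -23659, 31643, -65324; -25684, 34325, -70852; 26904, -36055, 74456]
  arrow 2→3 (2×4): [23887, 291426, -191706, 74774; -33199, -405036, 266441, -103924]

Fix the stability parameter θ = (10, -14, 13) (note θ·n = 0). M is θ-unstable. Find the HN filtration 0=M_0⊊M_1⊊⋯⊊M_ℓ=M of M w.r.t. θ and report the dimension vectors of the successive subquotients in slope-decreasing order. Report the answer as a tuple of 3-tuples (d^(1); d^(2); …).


Via rank(M_{q-1}∘⋯∘M_p): M ≅ I[1,2], I[1,3]^2, I[2,2].
μ_θ-semistable layers: μ^(1)=13; μ^(2)=-2; μ^(3)=-14

((0, 0, 2); (3, 3, 0); (0, 1, 0))


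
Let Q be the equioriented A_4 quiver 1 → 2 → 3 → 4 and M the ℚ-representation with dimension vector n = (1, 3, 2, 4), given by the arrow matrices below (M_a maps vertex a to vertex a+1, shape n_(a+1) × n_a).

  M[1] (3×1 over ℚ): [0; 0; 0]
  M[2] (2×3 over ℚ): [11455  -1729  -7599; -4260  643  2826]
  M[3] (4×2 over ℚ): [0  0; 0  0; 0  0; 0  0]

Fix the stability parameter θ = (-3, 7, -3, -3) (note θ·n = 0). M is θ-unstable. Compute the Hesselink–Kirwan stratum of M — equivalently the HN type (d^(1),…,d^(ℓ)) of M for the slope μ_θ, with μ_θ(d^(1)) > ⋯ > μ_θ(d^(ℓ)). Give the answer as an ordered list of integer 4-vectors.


Interval decomposition of M: I[1,1], I[2,2], I[2,3]^2, I[4,4]^4.
HN type (ℓ=3): μ^(1)=7; μ^(2)=2; μ^(3)=-3

((0, 1, 0, 0); (0, 2, 2, 0); (1, 0, 0, 4))


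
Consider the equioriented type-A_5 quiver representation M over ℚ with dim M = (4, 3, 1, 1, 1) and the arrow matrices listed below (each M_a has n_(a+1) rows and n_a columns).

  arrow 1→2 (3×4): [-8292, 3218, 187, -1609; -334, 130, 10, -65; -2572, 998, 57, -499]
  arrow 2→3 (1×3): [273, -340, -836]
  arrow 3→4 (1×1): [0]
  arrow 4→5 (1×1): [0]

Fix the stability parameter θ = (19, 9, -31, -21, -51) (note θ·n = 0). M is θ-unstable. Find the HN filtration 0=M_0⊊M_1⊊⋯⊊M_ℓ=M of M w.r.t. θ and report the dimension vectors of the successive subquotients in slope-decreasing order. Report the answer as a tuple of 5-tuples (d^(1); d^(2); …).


Barcode: M ≅ I[1,1]^2, I[1,2], I[1,3], I[2,2], I[4,4], I[5,5]. HN layers by μ_θ (6 steps, strictly decreasing):
  μ^(1)=19; μ^(2)=14; μ^(3)=9; μ^(4)=-1; μ^(5)=-21; μ^(6)=-51

((2, 0, 0, 0, 0); (1, 1, 0, 0, 0); (0, 1, 0, 0, 0); (1, 1, 1, 0, 0); (0, 0, 0, 1, 0); (0, 0, 0, 0, 1))


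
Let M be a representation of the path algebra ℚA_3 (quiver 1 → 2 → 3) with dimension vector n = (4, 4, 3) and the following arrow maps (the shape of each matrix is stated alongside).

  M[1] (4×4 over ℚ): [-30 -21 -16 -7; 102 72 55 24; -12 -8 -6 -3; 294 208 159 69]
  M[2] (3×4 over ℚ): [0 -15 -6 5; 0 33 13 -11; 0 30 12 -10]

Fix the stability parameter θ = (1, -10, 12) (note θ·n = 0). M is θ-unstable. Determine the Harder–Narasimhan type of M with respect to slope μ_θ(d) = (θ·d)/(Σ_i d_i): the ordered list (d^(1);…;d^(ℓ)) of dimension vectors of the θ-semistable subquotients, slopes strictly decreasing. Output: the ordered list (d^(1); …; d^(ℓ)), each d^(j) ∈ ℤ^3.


Via rank(M_{q-1}∘⋯∘M_p): M ≅ I[1,1], I[1,2]^2, I[1,3], I[2,3], I[3,3].
μ_θ-semistable layers: μ^(1)=12; μ^(2)=1; μ^(3)=-9/2; μ^(4)=-10

((0, 0, 3); (1, 0, 0); (3, 3, 0); (0, 1, 0))


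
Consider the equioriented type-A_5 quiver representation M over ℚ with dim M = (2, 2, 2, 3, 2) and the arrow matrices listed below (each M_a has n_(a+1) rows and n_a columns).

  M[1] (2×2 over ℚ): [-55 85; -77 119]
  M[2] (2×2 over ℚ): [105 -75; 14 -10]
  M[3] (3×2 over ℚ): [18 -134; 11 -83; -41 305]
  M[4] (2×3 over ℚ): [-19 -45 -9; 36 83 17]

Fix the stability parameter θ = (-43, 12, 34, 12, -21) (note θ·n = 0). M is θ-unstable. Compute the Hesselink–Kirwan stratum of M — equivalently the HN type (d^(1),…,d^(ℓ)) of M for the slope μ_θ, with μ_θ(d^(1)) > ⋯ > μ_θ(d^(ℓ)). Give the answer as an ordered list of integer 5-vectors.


Interval decomposition of M: I[1,1], I[1,2], I[2,5], I[3,4], I[4,5].
HN type (ℓ=5): μ^(1)=23; μ^(2)=12; μ^(3)=37/4; μ^(4)=-9/2; μ^(5)=-43

((0, 0, 1, 1, 0); (0, 1, 0, 0, 0); (0, 1, 1, 1, 1); (0, 0, 0, 1, 1); (2, 0, 0, 0, 0))


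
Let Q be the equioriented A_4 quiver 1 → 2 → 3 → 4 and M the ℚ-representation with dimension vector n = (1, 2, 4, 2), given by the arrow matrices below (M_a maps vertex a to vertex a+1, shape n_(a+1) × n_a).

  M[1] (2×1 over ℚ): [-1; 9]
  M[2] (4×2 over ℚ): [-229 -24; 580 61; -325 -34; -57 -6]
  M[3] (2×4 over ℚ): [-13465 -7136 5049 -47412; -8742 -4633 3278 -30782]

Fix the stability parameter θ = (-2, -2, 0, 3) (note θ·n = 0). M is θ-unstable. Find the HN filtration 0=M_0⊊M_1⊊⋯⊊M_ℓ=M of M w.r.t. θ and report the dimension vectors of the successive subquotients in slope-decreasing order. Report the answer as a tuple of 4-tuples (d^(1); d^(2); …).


Via rank(M_{q-1}∘⋯∘M_p): M ≅ I[1,4], I[2,3], I[3,3], I[3,4].
μ_θ-semistable layers: μ^(1)=3; μ^(2)=0; μ^(3)=-2

((0, 0, 0, 2); (0, 0, 4, 0); (1, 2, 0, 0))


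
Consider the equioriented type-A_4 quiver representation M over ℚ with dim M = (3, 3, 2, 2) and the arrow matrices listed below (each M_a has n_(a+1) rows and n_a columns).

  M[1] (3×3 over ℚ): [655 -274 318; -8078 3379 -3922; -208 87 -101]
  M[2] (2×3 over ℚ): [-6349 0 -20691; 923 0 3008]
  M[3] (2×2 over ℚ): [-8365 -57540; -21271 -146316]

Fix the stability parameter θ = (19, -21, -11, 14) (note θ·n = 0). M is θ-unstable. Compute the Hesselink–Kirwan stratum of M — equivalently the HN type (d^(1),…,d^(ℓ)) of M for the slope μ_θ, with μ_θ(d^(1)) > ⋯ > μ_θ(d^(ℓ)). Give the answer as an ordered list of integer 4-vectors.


Barcode: M ≅ I[1,2], I[1,3], I[1,4], I[4,4]. HN layers by μ_θ (3 steps, strictly decreasing):
  μ^(1)=14; μ^(2)=-1; μ^(3)=-13/3

((0, 0, 0, 2); (1, 1, 0, 0); (2, 2, 2, 0))


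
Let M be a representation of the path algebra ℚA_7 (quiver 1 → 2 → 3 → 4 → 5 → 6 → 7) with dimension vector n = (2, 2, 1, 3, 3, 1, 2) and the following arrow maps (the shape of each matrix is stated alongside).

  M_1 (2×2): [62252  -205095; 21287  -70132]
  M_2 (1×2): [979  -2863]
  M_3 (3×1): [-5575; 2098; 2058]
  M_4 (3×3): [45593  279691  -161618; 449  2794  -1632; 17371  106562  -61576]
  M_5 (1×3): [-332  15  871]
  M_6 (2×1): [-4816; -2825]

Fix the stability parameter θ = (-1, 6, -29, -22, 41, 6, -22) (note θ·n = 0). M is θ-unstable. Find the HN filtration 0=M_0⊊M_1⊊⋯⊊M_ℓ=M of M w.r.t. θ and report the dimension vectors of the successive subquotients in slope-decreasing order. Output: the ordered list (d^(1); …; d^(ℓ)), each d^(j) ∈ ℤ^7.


Via rank(M_{q-1}∘⋯∘M_p): M ≅ I[1,2], I[1,5], I[4,4], I[4,5], I[5,7], I[7,7].
μ_θ-semistable layers: μ^(1)=41; μ^(2)=25/3; μ^(3)=6; μ^(4)=-1; μ^(5)=-23/2; μ^(6)=-22

((0, 0, 0, 0, 2, 0, 0); (0, 0, 0, 0, 1, 1, 1); (0, 1, 0, 0, 0, 0, 0); (1, 0, 0, 0, 0, 0, 0); (1, 1, 1, 1, 0, 0, 0); (0, 0, 0, 2, 0, 0, 1))


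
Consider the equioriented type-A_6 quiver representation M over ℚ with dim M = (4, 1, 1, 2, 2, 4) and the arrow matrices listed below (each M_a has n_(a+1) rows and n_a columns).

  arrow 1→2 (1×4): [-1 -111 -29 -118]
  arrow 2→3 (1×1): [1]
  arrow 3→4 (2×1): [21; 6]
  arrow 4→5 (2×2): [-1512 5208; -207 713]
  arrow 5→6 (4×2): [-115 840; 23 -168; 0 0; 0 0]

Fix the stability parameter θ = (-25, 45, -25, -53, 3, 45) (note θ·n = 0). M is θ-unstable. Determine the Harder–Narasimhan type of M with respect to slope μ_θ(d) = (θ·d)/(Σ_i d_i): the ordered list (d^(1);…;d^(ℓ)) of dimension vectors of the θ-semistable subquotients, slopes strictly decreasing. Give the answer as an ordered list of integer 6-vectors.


Via rank(M_{q-1}∘⋯∘M_p): M ≅ I[1,1]^3, I[1,5], I[4,4], I[5,6], I[6,6]^3.
μ_θ-semistable layers: μ^(1)=45; μ^(2)=3; μ^(3)=-11; μ^(4)=-25; μ^(5)=-53

((0, 0, 0, 0, 0, 4); (0, 0, 0, 0, 2, 0); (0, 1, 1, 1, 0, 0); (4, 0, 0, 0, 0, 0); (0, 0, 0, 1, 0, 0))


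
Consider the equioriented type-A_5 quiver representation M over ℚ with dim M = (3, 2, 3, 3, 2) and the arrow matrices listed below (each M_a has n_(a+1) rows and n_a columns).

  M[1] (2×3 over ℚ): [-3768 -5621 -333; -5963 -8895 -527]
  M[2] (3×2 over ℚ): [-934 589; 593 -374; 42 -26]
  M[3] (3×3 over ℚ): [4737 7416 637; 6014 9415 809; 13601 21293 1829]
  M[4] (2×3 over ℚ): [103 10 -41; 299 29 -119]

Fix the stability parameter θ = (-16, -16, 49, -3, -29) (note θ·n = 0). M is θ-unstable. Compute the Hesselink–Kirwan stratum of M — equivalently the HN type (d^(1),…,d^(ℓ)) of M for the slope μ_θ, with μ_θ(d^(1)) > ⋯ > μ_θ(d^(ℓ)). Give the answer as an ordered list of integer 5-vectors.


Interval decomposition of M: I[1,1], I[1,4], I[1,5], I[3,5].
HN type (ℓ=3): μ^(1)=23; μ^(2)=17/3; μ^(3)=-16

((0, 0, 1, 1, 0); (0, 0, 2, 2, 2); (3, 2, 0, 0, 0))


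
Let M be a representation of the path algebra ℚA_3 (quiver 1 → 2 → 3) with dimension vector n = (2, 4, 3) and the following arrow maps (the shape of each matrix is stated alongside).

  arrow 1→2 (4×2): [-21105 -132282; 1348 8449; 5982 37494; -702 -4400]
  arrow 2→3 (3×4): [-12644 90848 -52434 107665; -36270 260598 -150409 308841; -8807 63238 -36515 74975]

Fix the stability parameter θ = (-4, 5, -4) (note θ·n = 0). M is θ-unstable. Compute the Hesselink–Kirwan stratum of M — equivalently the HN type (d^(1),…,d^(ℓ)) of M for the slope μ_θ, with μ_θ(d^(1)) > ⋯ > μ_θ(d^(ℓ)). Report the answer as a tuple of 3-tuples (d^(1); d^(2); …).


Barcode: M ≅ I[1,2], I[1,3], I[2,3]^2. HN layers by μ_θ (3 steps, strictly decreasing):
  μ^(1)=5; μ^(2)=1/2; μ^(3)=-4

((0, 1, 0); (0, 3, 3); (2, 0, 0))


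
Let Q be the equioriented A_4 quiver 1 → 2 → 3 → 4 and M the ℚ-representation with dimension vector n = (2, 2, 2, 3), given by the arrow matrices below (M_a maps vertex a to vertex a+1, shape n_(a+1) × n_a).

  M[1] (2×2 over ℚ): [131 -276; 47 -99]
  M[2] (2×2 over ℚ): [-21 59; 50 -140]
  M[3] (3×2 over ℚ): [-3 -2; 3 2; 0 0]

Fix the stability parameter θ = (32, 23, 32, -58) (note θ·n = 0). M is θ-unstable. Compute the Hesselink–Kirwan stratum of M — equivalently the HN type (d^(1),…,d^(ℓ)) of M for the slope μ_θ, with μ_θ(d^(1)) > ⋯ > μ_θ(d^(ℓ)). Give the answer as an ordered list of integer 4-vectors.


Via rank(M_{q-1}∘⋯∘M_p): M ≅ I[1,3], I[1,4], I[4,4]^2.
μ_θ-semistable layers: μ^(1)=32; μ^(2)=55/2; μ^(3)=29/4; μ^(4)=-58

((0, 0, 1, 0); (1, 1, 0, 0); (1, 1, 1, 1); (0, 0, 0, 2))


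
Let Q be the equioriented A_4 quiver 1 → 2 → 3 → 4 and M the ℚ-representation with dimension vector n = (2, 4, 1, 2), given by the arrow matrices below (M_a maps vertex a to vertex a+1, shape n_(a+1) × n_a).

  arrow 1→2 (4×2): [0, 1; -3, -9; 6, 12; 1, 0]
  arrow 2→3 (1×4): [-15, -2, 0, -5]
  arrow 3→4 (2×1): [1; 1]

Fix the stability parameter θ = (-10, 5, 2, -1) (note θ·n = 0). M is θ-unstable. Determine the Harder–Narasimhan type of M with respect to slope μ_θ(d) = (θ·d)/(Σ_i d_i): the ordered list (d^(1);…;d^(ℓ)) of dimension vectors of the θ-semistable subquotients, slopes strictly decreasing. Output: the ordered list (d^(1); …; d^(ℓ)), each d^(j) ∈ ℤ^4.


Interval decomposition of M: I[1,2], I[1,4], I[2,2]^2, I[4,4].
HN type (ℓ=4): μ^(1)=5; μ^(2)=2; μ^(3)=-1; μ^(4)=-10

((0, 3, 0, 0); (0, 1, 1, 1); (0, 0, 0, 1); (2, 0, 0, 0))


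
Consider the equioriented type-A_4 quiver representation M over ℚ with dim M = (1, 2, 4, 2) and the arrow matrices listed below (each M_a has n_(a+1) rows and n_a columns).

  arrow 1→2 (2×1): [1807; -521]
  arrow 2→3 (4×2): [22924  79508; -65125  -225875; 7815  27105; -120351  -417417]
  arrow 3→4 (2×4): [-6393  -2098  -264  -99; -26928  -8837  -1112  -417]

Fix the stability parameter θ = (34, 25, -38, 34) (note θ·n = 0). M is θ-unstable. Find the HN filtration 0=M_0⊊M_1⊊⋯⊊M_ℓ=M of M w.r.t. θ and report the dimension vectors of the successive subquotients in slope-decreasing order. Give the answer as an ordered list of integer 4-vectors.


Via rank(M_{q-1}∘⋯∘M_p): M ≅ I[1,2], I[2,4], I[3,3]^2, I[3,4].
μ_θ-semistable layers: μ^(1)=34; μ^(2)=59/2; μ^(3)=-13/2; μ^(4)=-38

((0, 0, 0, 2); (1, 1, 0, 0); (0, 1, 1, 0); (0, 0, 3, 0))


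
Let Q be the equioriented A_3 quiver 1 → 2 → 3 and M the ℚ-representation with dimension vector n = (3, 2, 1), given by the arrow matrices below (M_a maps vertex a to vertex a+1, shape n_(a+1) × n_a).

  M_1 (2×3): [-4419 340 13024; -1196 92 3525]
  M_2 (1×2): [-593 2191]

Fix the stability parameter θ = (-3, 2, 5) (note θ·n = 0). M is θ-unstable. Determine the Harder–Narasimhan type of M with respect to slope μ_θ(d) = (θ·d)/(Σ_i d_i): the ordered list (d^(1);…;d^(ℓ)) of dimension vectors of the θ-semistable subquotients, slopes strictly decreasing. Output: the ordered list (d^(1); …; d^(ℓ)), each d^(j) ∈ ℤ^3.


Via rank(M_{q-1}∘⋯∘M_p): M ≅ I[1,1], I[1,2], I[1,3].
μ_θ-semistable layers: μ^(1)=5; μ^(2)=2; μ^(3)=-3

((0, 0, 1); (0, 2, 0); (3, 0, 0))


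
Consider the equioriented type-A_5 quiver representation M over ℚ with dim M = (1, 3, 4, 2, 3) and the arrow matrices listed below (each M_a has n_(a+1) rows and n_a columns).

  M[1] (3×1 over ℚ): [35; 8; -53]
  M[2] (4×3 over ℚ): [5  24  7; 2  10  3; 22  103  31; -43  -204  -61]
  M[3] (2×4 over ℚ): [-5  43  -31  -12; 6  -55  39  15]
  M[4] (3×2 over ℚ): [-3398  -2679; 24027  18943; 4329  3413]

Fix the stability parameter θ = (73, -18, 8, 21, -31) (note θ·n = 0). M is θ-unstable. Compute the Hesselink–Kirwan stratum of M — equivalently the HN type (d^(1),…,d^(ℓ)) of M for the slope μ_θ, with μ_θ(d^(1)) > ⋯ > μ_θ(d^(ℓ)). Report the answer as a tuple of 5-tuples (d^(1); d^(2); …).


Barcode: M ≅ I[1,3], I[2,3], I[2,5], I[3,5], I[5,5]. HN layers by μ_θ (5 steps, strictly decreasing):
  μ^(1)=21; μ^(2)=8; μ^(3)=-2/3; μ^(4)=-18; μ^(5)=-31

((1, 1, 1, 0, 0); (0, 0, 1, 0, 0); (0, 0, 2, 2, 2); (0, 2, 0, 0, 0); (0, 0, 0, 0, 1))


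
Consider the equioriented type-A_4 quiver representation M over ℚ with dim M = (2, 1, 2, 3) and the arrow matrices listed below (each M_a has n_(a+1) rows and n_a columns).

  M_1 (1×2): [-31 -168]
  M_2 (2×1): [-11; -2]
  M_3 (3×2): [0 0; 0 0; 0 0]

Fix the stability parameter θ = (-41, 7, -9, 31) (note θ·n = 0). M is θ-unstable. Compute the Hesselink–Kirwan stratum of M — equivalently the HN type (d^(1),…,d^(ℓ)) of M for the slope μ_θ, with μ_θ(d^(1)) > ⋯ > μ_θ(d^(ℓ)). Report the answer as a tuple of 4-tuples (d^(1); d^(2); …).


Via rank(M_{q-1}∘⋯∘M_p): M ≅ I[1,1], I[1,3], I[3,3], I[4,4]^3.
μ_θ-semistable layers: μ^(1)=31; μ^(2)=-1; μ^(3)=-9; μ^(4)=-41

((0, 0, 0, 3); (0, 1, 1, 0); (0, 0, 1, 0); (2, 0, 0, 0))


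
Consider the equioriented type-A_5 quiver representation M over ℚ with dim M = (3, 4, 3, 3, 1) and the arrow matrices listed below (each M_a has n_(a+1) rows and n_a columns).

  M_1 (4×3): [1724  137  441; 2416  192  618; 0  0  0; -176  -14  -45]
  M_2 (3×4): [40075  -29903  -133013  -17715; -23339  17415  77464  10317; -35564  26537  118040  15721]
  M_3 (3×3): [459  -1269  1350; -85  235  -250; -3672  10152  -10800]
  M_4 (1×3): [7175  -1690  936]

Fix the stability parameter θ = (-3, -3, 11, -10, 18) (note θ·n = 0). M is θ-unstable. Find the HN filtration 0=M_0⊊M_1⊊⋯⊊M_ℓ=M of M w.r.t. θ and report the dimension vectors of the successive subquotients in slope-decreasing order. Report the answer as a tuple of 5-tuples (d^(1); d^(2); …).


Via rank(M_{q-1}∘⋯∘M_p): M ≅ I[1,1], I[1,3]^2, I[2,2], I[2,5], I[4,4]^2.
μ_θ-semistable layers: μ^(1)=18; μ^(2)=11; μ^(3)=1/2; μ^(4)=-3; μ^(5)=-10

((0, 0, 0, 0, 1); (0, 0, 2, 0, 0); (0, 0, 1, 1, 0); (3, 4, 0, 0, 0); (0, 0, 0, 2, 0))


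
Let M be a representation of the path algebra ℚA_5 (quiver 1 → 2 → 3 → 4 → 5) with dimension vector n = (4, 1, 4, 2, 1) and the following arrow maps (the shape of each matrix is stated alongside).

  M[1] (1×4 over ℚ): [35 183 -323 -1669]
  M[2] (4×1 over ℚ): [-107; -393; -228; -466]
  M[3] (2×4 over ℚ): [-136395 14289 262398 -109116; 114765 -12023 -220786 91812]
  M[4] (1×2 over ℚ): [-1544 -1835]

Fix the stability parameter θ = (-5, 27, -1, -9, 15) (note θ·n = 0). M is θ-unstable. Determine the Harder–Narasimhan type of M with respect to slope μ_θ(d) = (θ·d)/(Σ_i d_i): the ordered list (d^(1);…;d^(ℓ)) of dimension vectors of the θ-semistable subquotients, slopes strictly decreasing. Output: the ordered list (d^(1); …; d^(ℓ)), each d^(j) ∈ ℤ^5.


Interval decomposition of M: I[1,1]^3, I[1,3], I[3,3]^2, I[3,5], I[4,4].
HN type (ℓ=5): μ^(1)=15; μ^(2)=13; μ^(3)=-1; μ^(4)=-5; μ^(5)=-9

((0, 0, 0, 0, 1); (0, 1, 1, 0, 0); (0, 0, 2, 0, 0); (4, 0, 1, 1, 0); (0, 0, 0, 1, 0))


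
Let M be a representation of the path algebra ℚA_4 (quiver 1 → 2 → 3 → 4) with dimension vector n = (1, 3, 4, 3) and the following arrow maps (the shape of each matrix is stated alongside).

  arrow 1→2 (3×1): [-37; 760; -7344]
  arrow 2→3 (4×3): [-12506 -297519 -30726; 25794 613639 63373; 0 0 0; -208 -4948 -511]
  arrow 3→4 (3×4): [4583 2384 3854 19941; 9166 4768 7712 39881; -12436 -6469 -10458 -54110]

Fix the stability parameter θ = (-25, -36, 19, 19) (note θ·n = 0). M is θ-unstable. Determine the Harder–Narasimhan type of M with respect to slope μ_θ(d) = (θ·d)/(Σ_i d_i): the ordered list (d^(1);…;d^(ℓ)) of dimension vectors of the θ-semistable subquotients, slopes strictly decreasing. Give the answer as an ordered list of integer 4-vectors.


Interval decomposition of M: I[1,4], I[2,2], I[2,4], I[3,3], I[3,4].
HN type (ℓ=3): μ^(1)=19; μ^(2)=-61/2; μ^(3)=-36

((0, 0, 4, 3); (1, 1, 0, 0); (0, 2, 0, 0))


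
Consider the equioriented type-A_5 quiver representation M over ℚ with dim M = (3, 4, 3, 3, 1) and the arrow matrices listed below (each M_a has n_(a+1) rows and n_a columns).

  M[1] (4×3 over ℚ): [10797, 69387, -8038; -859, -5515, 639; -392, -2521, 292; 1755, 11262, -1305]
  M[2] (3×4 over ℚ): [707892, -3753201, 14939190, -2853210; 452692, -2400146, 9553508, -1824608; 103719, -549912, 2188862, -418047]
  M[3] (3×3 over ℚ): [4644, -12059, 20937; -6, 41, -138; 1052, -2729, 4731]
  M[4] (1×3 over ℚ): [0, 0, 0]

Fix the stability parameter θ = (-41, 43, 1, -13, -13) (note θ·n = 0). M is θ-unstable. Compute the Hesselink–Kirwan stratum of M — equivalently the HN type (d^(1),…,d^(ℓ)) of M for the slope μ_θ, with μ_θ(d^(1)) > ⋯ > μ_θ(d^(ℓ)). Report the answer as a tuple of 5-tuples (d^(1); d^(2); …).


Via rank(M_{q-1}∘⋯∘M_p): M ≅ I[1,2], I[1,3], I[1,4], I[2,2], I[3,4], I[4,4], I[5,5].
μ_θ-semistable layers: μ^(1)=43; μ^(2)=22; μ^(3)=31/3; μ^(4)=-6; μ^(5)=-13; μ^(6)=-41

((0, 2, 0, 0, 0); (0, 1, 1, 0, 0); (0, 1, 1, 1, 0); (0, 0, 1, 1, 0); (0, 0, 0, 1, 1); (3, 0, 0, 0, 0))
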